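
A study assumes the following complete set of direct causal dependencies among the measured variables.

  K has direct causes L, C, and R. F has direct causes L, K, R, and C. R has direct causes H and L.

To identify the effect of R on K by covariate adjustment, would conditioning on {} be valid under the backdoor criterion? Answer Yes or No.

Backdoor paths from R to K (paths whose first edge points into R):
  P1: R <- L -> K
  P2: R <- L -> F <- C -> K
  P3: R <- L -> F <- K
Condition 1 (no descendant of R in the set): holds — descendants of R are {F, K}; none are in {}.
Condition 2 (every backdoor path blocked by {}):
  P1: open — no interior node is in the conditioning set.
  P2: blocked at collider F (neither it nor any descendant is in the conditioning set).
  P3: blocked at collider F (neither it nor any descendant is in the conditioning set).
{} does not satisfy the backdoor criterion.

No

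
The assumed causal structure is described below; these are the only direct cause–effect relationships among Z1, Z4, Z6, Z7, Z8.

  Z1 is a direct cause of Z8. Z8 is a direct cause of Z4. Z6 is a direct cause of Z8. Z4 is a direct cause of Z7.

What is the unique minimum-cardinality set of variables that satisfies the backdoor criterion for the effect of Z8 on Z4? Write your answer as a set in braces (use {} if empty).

Variables eligible for adjustment (non-descendants of Z8, excluding Z8 and Z4): {Z1, Z6}.
Backdoor paths from Z8 to Z4:
  (none)
With no backdoor paths the empty set already satisfies the criterion, and it is trivially minimal.

{}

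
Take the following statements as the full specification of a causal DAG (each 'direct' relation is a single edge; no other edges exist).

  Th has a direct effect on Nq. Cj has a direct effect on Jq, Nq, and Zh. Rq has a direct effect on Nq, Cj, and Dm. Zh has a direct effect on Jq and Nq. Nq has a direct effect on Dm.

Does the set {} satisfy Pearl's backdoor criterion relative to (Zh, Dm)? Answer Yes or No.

Backdoor paths from Zh to Dm (paths whose first edge points into Zh):
  P1: Zh <- Cj <- Rq -> Nq -> Dm
  P2: Zh <- Cj <- Rq -> Dm
  P3: Zh <- Cj -> Nq <- Rq -> Dm
  P4: Zh <- Cj -> Nq -> Dm
Condition 1 (no descendant of Zh in the set): holds — descendants of Zh are {Dm, Jq, Nq}; none are in {}.
Condition 2 (every backdoor path blocked by {}):
  P1: open — no interior node is in the conditioning set.
  P2: open — no interior node is in the conditioning set.
  P3: blocked at collider Nq (neither it nor any descendant is in the conditioning set).
  P4: open — no interior node is in the conditioning set.
{} does not satisfy the backdoor criterion.

No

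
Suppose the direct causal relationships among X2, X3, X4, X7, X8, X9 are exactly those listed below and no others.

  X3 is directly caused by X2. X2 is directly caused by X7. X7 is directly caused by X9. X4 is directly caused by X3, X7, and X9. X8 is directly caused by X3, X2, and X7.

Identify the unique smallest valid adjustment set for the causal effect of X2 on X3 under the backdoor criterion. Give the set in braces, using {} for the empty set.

{}

Variables eligible for adjustment (non-descendants of X2, excluding X2 and X3): {X7, X9}.
Backdoor paths from X2 to X3:
  P1: X2 <- X7 <- X9 -> X4 <- X3
  P2: X2 <- X7 -> X4 <- X3
  P3: X2 <- X7 -> X8 <- X3
Each backdoor path contains an unconditioned collider, so every path is already blocked with the empty conditioning set:
  P1: blocked at collider X4 (neither it nor any descendant is in the conditioning set).
  P2: blocked at collider X4 (neither it nor any descendant is in the conditioning set).
  P3: blocked at collider X8 (neither it nor any descendant is in the conditioning set).
The empty set is therefore the unique smallest valid set.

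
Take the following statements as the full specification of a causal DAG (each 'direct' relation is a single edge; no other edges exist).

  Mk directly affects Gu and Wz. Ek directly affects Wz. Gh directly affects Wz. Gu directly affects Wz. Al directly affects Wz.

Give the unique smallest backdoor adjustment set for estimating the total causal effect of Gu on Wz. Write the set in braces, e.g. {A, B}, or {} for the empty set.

{Mk}

Variables eligible for adjustment (non-descendants of Gu, excluding Gu and Wz): {Al, Ek, Gh, Mk}.
Backdoor paths from Gu to Wz:
  P1: Gu <- Mk -> Wz
The empty set is not sufficient: P1 (Gu <- Mk -> Wz) has no collider blocking it and no conditioned non-collider, so it is open.
Try {Mk}:
  P1: blocked at fork node Mk ∈ conditioning set.
{Mk} contains no descendant of Gu and blocks every backdoor path.
No other singleton works — e.g. {Gh} leaves P1 open — so {Mk} is the unique smallest valid adjustment set.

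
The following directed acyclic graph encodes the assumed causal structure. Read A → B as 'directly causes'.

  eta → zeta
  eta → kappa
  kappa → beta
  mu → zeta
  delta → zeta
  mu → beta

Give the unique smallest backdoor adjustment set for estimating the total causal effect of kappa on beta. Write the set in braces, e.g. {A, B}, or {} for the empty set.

{}

Variables eligible for adjustment (non-descendants of kappa, excluding kappa and beta): {delta, eta, mu, zeta}.
Backdoor paths from kappa to beta:
  P1: kappa <- eta -> zeta <- mu -> beta
Each backdoor path contains an unconditioned collider, so every path is already blocked with the empty conditioning set:
  P1: blocked at collider zeta (neither it nor any descendant is in the conditioning set).
The empty set is therefore the unique smallest valid set.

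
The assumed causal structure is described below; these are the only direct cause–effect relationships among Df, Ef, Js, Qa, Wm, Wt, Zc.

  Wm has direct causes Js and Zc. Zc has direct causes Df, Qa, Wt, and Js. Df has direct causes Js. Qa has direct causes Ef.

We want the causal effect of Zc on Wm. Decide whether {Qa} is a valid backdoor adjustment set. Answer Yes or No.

Backdoor paths from Zc to Wm (paths whose first edge points into Zc):
  P1: Zc <- Js -> Wm
  P2: Zc <- Df <- Js -> Wm
Condition 1 (no descendant of Zc in the set): holds — descendants of Zc are {Wm}; none are in {Qa}.
Condition 2 (every backdoor path blocked by {Qa}):
  P1: open — no interior node is in the conditioning set.
  P2: open — no interior node is in the conditioning set.
{Qa} does not satisfy the backdoor criterion.

No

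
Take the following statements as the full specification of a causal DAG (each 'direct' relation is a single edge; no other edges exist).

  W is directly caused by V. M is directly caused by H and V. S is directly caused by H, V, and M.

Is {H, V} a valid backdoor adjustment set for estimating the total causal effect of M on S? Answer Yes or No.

Backdoor paths from M to S (paths whose first edge points into M):
  P1: M <- H -> S
  P2: M <- V -> S
Condition 1 (no descendant of M in the set): holds — descendants of M are {S}; none are in {H, V}.
Condition 2 (every backdoor path blocked by {H, V}):
  P1: blocked at fork node H ∈ conditioning set.
  P2: blocked at fork node V ∈ conditioning set.
{H, V} satisfies the backdoor criterion.

Yes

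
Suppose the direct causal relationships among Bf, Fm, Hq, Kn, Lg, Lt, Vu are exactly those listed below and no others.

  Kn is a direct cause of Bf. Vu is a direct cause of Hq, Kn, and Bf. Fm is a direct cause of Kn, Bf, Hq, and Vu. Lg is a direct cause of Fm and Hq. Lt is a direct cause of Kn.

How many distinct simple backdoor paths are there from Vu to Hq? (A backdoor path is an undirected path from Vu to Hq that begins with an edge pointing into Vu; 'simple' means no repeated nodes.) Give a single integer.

A backdoor path from Vu to Hq is any simple undirected path whose first edge points into Vu (i.e. leaves Vu via a parent).
Parents of Vu: {Fm}.
Enumerating:
  P1: Vu <- Fm <- Lg -> Hq
  P2: Vu <- Fm -> Hq
That exhausts the simple backdoor paths. Count: 2.

2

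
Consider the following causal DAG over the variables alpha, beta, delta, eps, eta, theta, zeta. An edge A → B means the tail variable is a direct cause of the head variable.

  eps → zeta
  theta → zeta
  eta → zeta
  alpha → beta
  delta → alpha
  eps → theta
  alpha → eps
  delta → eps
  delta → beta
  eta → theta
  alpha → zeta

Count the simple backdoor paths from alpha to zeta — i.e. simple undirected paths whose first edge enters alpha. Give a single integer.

3

A backdoor path from alpha to zeta is any simple undirected path whose first edge points into alpha (i.e. leaves alpha via a parent).
Parents of alpha: {delta}.
Enumerating:
  P1: alpha <- delta -> eps -> theta <- eta -> zeta
  P2: alpha <- delta -> eps -> theta -> zeta
  P3: alpha <- delta -> eps -> zeta
That exhausts the simple backdoor paths. Count: 3.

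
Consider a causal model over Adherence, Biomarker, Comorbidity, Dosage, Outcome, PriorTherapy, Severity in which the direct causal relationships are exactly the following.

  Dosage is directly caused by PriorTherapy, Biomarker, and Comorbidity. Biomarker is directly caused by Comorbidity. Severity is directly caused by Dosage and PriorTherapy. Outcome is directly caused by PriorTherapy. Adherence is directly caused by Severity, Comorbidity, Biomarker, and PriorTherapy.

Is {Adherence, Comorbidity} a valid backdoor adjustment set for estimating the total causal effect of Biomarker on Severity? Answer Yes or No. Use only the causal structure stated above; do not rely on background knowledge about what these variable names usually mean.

Backdoor paths from Biomarker to Severity (paths whose first edge points into Biomarker):
  P1: Biomarker <- Comorbidity -> Dosage <- PriorTherapy -> Severity
  P2: Biomarker <- Comorbidity -> Dosage <- PriorTherapy -> Adherence <- Severity
  P3: Biomarker <- Comorbidity -> Dosage -> Severity
  P4: Biomarker <- Comorbidity -> Adherence <- PriorTherapy -> Dosage -> Severity
  P5: Biomarker <- Comorbidity -> Adherence <- PriorTherapy -> Severity
  P6: Biomarker <- Comorbidity -> Adherence <- Severity
Condition 1 (no descendant of Biomarker in the set): FAILS — Adherence is a descendant of Biomarker.
Condition 2 (every backdoor path blocked by {Adherence, Comorbidity}):
  P1: blocked at fork node Comorbidity ∈ conditioning set.
  P2: blocked at fork node Comorbidity ∈ conditioning set.
  P3: blocked at fork node Comorbidity ∈ conditioning set.
  P4: blocked at fork node Comorbidity ∈ conditioning set.
  P5: blocked at fork node Comorbidity ∈ conditioning set.
  P6: blocked at fork node Comorbidity ∈ conditioning set.
{Adherence, Comorbidity} does not satisfy the backdoor criterion.

No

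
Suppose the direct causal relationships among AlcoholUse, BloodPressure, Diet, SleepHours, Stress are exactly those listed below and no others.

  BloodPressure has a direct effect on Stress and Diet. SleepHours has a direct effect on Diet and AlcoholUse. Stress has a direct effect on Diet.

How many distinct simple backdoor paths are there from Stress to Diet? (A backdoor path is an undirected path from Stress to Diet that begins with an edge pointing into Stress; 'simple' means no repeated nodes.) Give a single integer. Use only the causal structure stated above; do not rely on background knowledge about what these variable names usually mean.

A backdoor path from Stress to Diet is any simple undirected path whose first edge points into Stress (i.e. leaves Stress via a parent).
Parents of Stress: {BloodPressure}.
Enumerating:
  P1: Stress <- BloodPressure -> Diet
That exhausts the simple backdoor paths. Count: 1.

1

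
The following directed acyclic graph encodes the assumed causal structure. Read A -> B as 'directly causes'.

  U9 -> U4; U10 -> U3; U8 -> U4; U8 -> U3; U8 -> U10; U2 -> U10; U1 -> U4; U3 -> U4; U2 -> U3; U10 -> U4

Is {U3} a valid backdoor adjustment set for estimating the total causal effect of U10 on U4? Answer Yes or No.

No

Backdoor paths from U10 to U4 (paths whose first edge points into U10):
  P1: U10 <- U2 -> U3 <- U8 -> U4
  P2: U10 <- U2 -> U3 -> U4
  P3: U10 <- U8 -> U3 -> U4
  P4: U10 <- U8 -> U4
Condition 1 (no descendant of U10 in the set): FAILS — U3 is a descendant of U10.
Condition 2 (every backdoor path blocked by {U3}):
  P1: open — collider(s) U3 are conditioned on (or have a conditioned descendant) and no non-collider on the path is in the set.
  P2: blocked at chain node U3 ∈ conditioning set.
  P3: blocked at chain node U3 ∈ conditioning set.
  P4: open — no interior node is in the conditioning set.
{U3} does not satisfy the backdoor criterion.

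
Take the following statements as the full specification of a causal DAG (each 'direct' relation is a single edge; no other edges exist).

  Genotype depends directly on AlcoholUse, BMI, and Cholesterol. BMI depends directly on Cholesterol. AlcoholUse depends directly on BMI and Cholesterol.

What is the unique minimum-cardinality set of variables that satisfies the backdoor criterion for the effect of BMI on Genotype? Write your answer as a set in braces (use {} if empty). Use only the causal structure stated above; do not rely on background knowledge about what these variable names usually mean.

{Cholesterol}

Variables eligible for adjustment (non-descendants of BMI, excluding BMI and Genotype): {Cholesterol}.
Backdoor paths from BMI to Genotype:
  P1: BMI <- Cholesterol -> AlcoholUse -> Genotype
  P2: BMI <- Cholesterol -> Genotype
The empty set is not sufficient: P1 (BMI <- Cholesterol -> AlcoholUse -> Genotype) has no collider blocking it and no conditioned non-collider, so it is open.
Try {Cholesterol}:
  P1: blocked at fork node Cholesterol ∈ conditioning set.
  P2: blocked at fork node Cholesterol ∈ conditioning set.
{Cholesterol} contains no descendant of BMI and blocks every backdoor path.
{Cholesterol} is the unique smallest valid adjustment set.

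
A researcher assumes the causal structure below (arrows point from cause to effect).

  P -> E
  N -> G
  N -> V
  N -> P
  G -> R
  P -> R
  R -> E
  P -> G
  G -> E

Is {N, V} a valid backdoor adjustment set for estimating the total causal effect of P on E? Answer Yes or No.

Backdoor paths from P to E (paths whose first edge points into P):
  P1: P <- N -> G -> R -> E
  P2: P <- N -> G -> E
Condition 1 (no descendant of P in the set): holds — descendants of P are {E, G, R}; none are in {N, V}.
Condition 2 (every backdoor path blocked by {N, V}):
  P1: blocked at fork node N ∈ conditioning set.
  P2: blocked at fork node N ∈ conditioning set.
{N, V} satisfies the backdoor criterion.

Yes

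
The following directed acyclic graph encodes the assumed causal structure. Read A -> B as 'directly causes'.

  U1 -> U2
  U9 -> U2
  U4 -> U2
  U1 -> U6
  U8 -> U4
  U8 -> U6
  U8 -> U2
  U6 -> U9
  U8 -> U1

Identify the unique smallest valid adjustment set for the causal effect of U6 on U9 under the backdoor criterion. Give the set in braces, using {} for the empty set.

{}

Variables eligible for adjustment (non-descendants of U6, excluding U6 and U9): {U1, U4, U8}.
Backdoor paths from U6 to U9:
  P1: U6 <- U8 -> U1 -> U2 <- U9
  P2: U6 <- U8 -> U4 -> U2 <- U9
  P3: U6 <- U8 -> U2 <- U9
  P4: U6 <- U1 <- U8 -> U4 -> U2 <- U9
  P5: U6 <- U1 <- U8 -> U2 <- U9
  P6: U6 <- U1 -> U2 <- U9
Each backdoor path contains an unconditioned collider, so every path is already blocked with the empty conditioning set:
  P1: blocked at collider U2 (neither it nor any descendant is in the conditioning set).
  P2: blocked at collider U2 (neither it nor any descendant is in the conditioning set).
  P3: blocked at collider U2 (neither it nor any descendant is in the conditioning set).
  P4: blocked at collider U2 (neither it nor any descendant is in the conditioning set).
  P5: blocked at collider U2 (neither it nor any descendant is in the conditioning set).
  P6: blocked at collider U2 (neither it nor any descendant is in the conditioning set).
The empty set is therefore the unique smallest valid set.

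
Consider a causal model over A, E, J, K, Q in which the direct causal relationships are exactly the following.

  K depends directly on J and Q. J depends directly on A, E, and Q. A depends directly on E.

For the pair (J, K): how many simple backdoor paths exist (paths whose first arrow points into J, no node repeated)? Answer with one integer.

1

A backdoor path from J to K is any simple undirected path whose first edge points into J (i.e. leaves J via a parent).
Parents of J: {A, E, Q}.
Enumerating:
  P1: J <- Q -> K
That exhausts the simple backdoor paths. Count: 1.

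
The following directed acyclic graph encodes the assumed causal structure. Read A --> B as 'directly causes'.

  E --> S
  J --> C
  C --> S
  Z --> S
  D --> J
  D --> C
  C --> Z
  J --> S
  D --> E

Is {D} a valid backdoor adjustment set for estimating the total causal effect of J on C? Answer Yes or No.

Yes

Backdoor paths from J to C (paths whose first edge points into J):
  P1: J <- D -> C
  P2: J <- D -> E -> S <- C
  P3: J <- D -> E -> S <- Z <- C
Condition 1 (no descendant of J in the set): holds — descendants of J are {C, S, Z}; none are in {D}.
Condition 2 (every backdoor path blocked by {D}):
  P1: blocked at fork node D ∈ conditioning set.
  P2: blocked at fork node D ∈ conditioning set.
  P3: blocked at fork node D ∈ conditioning set.
{D} satisfies the backdoor criterion.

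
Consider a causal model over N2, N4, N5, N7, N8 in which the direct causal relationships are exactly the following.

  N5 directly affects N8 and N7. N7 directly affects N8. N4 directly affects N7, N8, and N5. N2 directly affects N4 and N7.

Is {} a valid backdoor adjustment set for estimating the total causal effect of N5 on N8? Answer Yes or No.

Backdoor paths from N5 to N8 (paths whose first edge points into N5):
  P1: N5 <- N4 <- N2 -> N7 -> N8
  P2: N5 <- N4 -> N7 -> N8
  P3: N5 <- N4 -> N8
Condition 1 (no descendant of N5 in the set): holds — descendants of N5 are {N7, N8}; none are in {}.
Condition 2 (every backdoor path blocked by {}):
  P1: open — no interior node is in the conditioning set.
  P2: open — no interior node is in the conditioning set.
  P3: open — no interior node is in the conditioning set.
{} does not satisfy the backdoor criterion.

No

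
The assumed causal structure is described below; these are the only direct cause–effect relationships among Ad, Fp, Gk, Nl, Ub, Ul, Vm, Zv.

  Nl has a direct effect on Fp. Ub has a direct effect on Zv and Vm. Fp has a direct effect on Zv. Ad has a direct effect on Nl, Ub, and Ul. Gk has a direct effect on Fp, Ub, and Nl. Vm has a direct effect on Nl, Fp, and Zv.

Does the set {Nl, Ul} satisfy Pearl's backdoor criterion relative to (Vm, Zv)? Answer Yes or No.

Backdoor paths from Vm to Zv (paths whose first edge points into Vm):
  P1: Vm <- Ub <- Ad -> Nl <- Gk -> Fp -> Zv
  P2: Vm <- Ub <- Ad -> Nl -> Fp -> Zv
  P3: Vm <- Ub <- Gk -> Nl -> Fp -> Zv
  P4: Vm <- Ub <- Gk -> Fp -> Zv
  P5: Vm <- Ub -> Zv
Condition 1 (no descendant of Vm in the set): FAILS — Nl is a descendant of Vm.
Condition 2 (every backdoor path blocked by {Nl, Ul}):
  P1: open — collider(s) Nl are conditioned on (or have a conditioned descendant) and no non-collider on the path is in the set.
  P2: blocked at chain node Nl ∈ conditioning set.
  P3: blocked at chain node Nl ∈ conditioning set.
  P4: open — no interior node is in the conditioning set.
  P5: open — no interior node is in the conditioning set.
{Nl, Ul} does not satisfy the backdoor criterion.

No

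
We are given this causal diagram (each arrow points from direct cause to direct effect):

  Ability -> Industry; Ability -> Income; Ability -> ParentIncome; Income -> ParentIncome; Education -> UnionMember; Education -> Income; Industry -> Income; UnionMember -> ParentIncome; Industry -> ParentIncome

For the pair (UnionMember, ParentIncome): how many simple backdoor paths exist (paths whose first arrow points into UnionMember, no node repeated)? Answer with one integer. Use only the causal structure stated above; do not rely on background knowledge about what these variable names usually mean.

A backdoor path from UnionMember to ParentIncome is any simple undirected path whose first edge points into UnionMember (i.e. leaves UnionMember via a parent).
Parents of UnionMember: {Education}.
Enumerating:
  P1: UnionMember <- Education -> Income <- Ability -> Industry -> ParentIncome
  P2: UnionMember <- Education -> Income <- Ability -> ParentIncome
  P3: UnionMember <- Education -> Income <- Industry <- Ability -> ParentIncome
  P4: UnionMember <- Education -> Income <- Industry -> ParentIncome
  P5: UnionMember <- Education -> Income -> ParentIncome
That exhausts the simple backdoor paths. Count: 5.

5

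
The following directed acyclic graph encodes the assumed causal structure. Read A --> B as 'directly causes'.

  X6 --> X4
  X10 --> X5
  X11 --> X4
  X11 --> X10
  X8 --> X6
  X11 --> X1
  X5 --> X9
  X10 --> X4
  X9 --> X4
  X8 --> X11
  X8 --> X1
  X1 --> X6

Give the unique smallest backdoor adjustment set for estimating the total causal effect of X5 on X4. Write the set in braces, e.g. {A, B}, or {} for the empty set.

{X10}

Variables eligible for adjustment (non-descendants of X5, excluding X5 and X4): {X1, X10, X11, X6, X8}.
Backdoor paths from X5 to X4:
  P1: X5 <- X10 <- X11 <- X8 -> X1 -> X6 -> X4
  P2: X5 <- X10 <- X11 <- X8 -> X6 -> X4
  P3: X5 <- X10 <- X11 -> X1 <- X8 -> X6 -> X4
  P4: X5 <- X10 <- X11 -> X1 -> X6 -> X4
  P5: X5 <- X10 <- X11 -> X4
  P6: X5 <- X10 -> X4
The empty set is not sufficient: P1 (X5 <- X10 <- X11 <- X8 -> X1 -> X6 -> X4) has no collider blocking it and no conditioned non-collider, so it is open.
Try {X10}:
  P1: blocked at chain node X10 ∈ conditioning set.
  P2: blocked at chain node X10 ∈ conditioning set.
  P3: blocked at chain node X10 ∈ conditioning set.
  P4: blocked at chain node X10 ∈ conditioning set.
  P5: blocked at chain node X10 ∈ conditioning set.
  P6: blocked at fork node X10 ∈ conditioning set.
{X10} contains no descendant of X5 and blocks every backdoor path.
No other singleton works — e.g. {X8} leaves P4 open — so {X10} is the unique smallest valid adjustment set.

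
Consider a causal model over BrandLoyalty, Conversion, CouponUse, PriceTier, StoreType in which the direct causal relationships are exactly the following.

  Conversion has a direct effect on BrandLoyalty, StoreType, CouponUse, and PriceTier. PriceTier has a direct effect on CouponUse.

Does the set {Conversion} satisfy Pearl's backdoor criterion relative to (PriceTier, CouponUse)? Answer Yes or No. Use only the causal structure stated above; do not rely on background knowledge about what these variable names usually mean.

Yes

Backdoor paths from PriceTier to CouponUse (paths whose first edge points into PriceTier):
  P1: PriceTier <- Conversion -> CouponUse
Condition 1 (no descendant of PriceTier in the set): holds — descendants of PriceTier are {CouponUse}; none are in {Conversion}.
Condition 2 (every backdoor path blocked by {Conversion}):
  P1: blocked at fork node Conversion ∈ conditioning set.
{Conversion} satisfies the backdoor criterion.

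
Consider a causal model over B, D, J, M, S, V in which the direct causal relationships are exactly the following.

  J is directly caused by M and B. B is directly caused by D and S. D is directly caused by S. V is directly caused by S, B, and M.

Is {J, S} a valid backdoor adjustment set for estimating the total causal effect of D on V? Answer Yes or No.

No

Backdoor paths from D to V (paths whose first edge points into D):
  P1: D <- S -> B -> V
  P2: D <- S -> B -> J <- M -> V
  P3: D <- S -> V
Condition 1 (no descendant of D in the set): FAILS — J is a descendant of D.
Condition 2 (every backdoor path blocked by {J, S}):
  P1: blocked at fork node S ∈ conditioning set.
  P2: blocked at fork node S ∈ conditioning set.
  P3: blocked at fork node S ∈ conditioning set.
{J, S} does not satisfy the backdoor criterion.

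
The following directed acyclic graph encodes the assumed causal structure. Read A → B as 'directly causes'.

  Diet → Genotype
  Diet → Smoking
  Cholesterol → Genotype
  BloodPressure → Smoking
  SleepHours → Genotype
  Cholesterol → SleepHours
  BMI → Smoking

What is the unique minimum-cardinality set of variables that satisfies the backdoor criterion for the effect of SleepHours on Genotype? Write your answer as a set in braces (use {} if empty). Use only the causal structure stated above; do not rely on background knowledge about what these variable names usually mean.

Variables eligible for adjustment (non-descendants of SleepHours, excluding SleepHours and Genotype): {BMI, BloodPressure, Cholesterol, Diet, Smoking}.
Backdoor paths from SleepHours to Genotype:
  P1: SleepHours <- Cholesterol -> Genotype
The empty set is not sufficient: P1 (SleepHours <- Cholesterol -> Genotype) has no collider blocking it and no conditioned non-collider, so it is open.
Try {Cholesterol}:
  P1: blocked at fork node Cholesterol ∈ conditioning set.
{Cholesterol} contains no descendant of SleepHours and blocks every backdoor path.
No other singleton works — e.g. {BMI} leaves P1 open — so {Cholesterol} is the unique smallest valid adjustment set.

{Cholesterol}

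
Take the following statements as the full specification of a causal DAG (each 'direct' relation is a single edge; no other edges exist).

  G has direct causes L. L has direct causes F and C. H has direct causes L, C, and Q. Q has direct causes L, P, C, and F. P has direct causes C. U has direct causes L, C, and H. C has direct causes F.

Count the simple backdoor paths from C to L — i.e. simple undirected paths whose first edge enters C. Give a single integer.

4

A backdoor path from C to L is any simple undirected path whose first edge points into C (i.e. leaves C via a parent).
Parents of C: {F}.
Enumerating:
  P1: C <- F -> L
  P2: C <- F -> Q <- L
  P3: C <- F -> Q -> H <- L
  P4: C <- F -> Q -> H -> U <- L
That exhausts the simple backdoor paths. Count: 4.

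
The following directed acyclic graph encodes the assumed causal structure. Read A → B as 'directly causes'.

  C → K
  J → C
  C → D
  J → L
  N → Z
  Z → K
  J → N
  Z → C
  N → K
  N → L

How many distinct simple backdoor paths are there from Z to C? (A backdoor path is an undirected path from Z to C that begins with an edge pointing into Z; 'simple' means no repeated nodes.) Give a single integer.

3

A backdoor path from Z to C is any simple undirected path whose first edge points into Z (i.e. leaves Z via a parent).
Parents of Z: {N}.
Enumerating:
  P1: Z <- N <- J -> C
  P2: Z <- N -> L <- J -> C
  P3: Z <- N -> K <- C
That exhausts the simple backdoor paths. Count: 3.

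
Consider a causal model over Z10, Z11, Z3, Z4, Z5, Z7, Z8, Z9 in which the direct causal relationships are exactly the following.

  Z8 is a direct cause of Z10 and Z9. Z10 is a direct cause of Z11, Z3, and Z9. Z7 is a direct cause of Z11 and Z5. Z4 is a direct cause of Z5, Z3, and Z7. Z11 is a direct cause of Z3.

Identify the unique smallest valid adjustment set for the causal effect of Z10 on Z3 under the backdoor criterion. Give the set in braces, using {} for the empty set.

{}

Variables eligible for adjustment (non-descendants of Z10, excluding Z10 and Z3): {Z4, Z5, Z7, Z8}.
Backdoor paths from Z10 to Z3:
  (none)
With no backdoor paths the empty set already satisfies the criterion, and it is trivially minimal.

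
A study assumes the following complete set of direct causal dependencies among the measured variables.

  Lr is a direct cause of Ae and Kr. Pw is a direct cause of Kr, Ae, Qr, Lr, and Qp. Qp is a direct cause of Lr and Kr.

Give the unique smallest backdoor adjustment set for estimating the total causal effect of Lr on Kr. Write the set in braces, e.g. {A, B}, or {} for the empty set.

{Pw, Qp}

Variables eligible for adjustment (non-descendants of Lr, excluding Lr and Kr): {Pw, Qp, Qr}.
Backdoor paths from Lr to Kr:
  P1: Lr <- Pw -> Qp -> Kr
  P2: Lr <- Pw -> Kr
  P3: Lr <- Qp <- Pw -> Kr
  P4: Lr <- Qp -> Kr
The empty set is not sufficient: P1 (Lr <- Pw -> Qp -> Kr) has no collider blocking it and no conditioned non-collider, so it is open.
Try {Pw, Qp}:
  P1: blocked at fork node Pw ∈ conditioning set.
  P2: blocked at fork node Pw ∈ conditioning set.
  P3: blocked at chain node Qp ∈ conditioning set.
  P4: blocked at fork node Qp ∈ conditioning set.
{Pw, Qp} contains no descendant of Lr and blocks every backdoor path.
Every element of {Pw, Qp} is needed (dropping Pw leaves P2 open; dropping Qp leaves P4 open), so no proper subset is valid.
Among all size-2 subsets of the eligible variables, only {Pw, Qp} blocks every backdoor path, so it is the unique smallest valid adjustment set.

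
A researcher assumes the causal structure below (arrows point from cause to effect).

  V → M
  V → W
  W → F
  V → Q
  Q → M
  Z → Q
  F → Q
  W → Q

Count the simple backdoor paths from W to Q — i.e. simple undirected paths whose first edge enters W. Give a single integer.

2

A backdoor path from W to Q is any simple undirected path whose first edge points into W (i.e. leaves W via a parent).
Parents of W: {V}.
Enumerating:
  P1: W <- V -> Q
  P2: W <- V -> M <- Q
That exhausts the simple backdoor paths. Count: 2.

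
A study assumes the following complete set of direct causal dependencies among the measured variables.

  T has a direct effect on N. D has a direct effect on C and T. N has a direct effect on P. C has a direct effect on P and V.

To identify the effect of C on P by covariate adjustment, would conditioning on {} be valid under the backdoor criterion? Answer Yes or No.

Backdoor paths from C to P (paths whose first edge points into C):
  P1: C <- D -> T -> N -> P
Condition 1 (no descendant of C in the set): holds — descendants of C are {P, V}; none are in {}.
Condition 2 (every backdoor path blocked by {}):
  P1: open — no interior node is in the conditioning set.
{} does not satisfy the backdoor criterion.

No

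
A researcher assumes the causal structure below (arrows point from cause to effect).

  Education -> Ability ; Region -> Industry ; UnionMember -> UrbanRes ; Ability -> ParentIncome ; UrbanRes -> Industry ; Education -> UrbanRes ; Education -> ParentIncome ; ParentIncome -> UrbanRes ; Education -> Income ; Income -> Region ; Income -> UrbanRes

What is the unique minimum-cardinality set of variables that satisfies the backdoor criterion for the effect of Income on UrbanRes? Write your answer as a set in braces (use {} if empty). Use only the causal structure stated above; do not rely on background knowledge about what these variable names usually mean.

{Education}

Variables eligible for adjustment (non-descendants of Income, excluding Income and UrbanRes): {Ability, Education, ParentIncome, UnionMember}.
Backdoor paths from Income to UrbanRes:
  P1: Income <- Education -> Ability -> ParentIncome -> UrbanRes
  P2: Income <- Education -> ParentIncome -> UrbanRes
  P3: Income <- Education -> UrbanRes
The empty set is not sufficient: P1 (Income <- Education -> Ability -> ParentIncome -> UrbanRes) has no collider blocking it and no conditioned non-collider, so it is open.
Try {Education}:
  P1: blocked at fork node Education ∈ conditioning set.
  P2: blocked at fork node Education ∈ conditioning set.
  P3: blocked at fork node Education ∈ conditioning set.
{Education} contains no descendant of Income and blocks every backdoor path.
No other singleton works — e.g. {Ability} leaves P2 open — so {Education} is the unique smallest valid adjustment set.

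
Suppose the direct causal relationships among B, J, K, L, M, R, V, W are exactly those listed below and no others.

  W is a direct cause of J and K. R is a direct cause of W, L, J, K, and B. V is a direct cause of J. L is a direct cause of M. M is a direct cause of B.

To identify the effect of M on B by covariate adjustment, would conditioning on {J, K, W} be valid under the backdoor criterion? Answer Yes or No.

No

Backdoor paths from M to B (paths whose first edge points into M):
  P1: M <- L <- R -> B
Condition 1 (no descendant of M in the set): holds — descendants of M are {B}; none are in {J, K, W}.
Condition 2 (every backdoor path blocked by {J, K, W}):
  P1: open — no interior node is in the conditioning set.
{J, K, W} does not satisfy the backdoor criterion.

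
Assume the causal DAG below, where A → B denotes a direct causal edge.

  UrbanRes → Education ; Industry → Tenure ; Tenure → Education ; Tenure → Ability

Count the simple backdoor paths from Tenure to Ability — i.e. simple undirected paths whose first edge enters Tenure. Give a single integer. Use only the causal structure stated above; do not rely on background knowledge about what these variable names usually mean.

A backdoor path from Tenure to Ability is any simple undirected path whose first edge points into Tenure (i.e. leaves Tenure via a parent).
Parents of Tenure: {Industry}.
No simple path from any parent of Tenure reaches Ability without revisiting Tenure, so there are no backdoor paths.

0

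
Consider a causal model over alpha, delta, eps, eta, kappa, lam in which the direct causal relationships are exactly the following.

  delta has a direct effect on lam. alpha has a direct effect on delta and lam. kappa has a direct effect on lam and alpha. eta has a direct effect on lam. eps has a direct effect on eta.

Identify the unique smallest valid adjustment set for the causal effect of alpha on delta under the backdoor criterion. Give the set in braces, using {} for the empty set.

{}

Variables eligible for adjustment (non-descendants of alpha, excluding alpha and delta): {eps, eta, kappa}.
Backdoor paths from alpha to delta:
  P1: alpha <- kappa -> lam <- delta
Each backdoor path contains an unconditioned collider, so every path is already blocked with the empty conditioning set:
  P1: blocked at collider lam (neither it nor any descendant is in the conditioning set).
The empty set is therefore the unique smallest valid set.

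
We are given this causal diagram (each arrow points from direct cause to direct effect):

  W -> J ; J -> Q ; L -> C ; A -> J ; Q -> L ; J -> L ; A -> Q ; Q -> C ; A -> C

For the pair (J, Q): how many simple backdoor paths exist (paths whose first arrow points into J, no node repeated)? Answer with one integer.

A backdoor path from J to Q is any simple undirected path whose first edge points into J (i.e. leaves J via a parent).
Parents of J: {A, W}.
Enumerating:
  P1: J <- A -> Q
  P2: J <- A -> C <- Q
  P3: J <- A -> C <- L <- Q
That exhausts the simple backdoor paths. Count: 3.

3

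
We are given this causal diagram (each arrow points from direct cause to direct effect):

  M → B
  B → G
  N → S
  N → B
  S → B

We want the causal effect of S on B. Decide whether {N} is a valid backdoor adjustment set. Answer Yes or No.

Yes

Backdoor paths from S to B (paths whose first edge points into S):
  P1: S <- N -> B
Condition 1 (no descendant of S in the set): holds — descendants of S are {B, G}; none are in {N}.
Condition 2 (every backdoor path blocked by {N}):
  P1: blocked at fork node N ∈ conditioning set.
{N} satisfies the backdoor criterion.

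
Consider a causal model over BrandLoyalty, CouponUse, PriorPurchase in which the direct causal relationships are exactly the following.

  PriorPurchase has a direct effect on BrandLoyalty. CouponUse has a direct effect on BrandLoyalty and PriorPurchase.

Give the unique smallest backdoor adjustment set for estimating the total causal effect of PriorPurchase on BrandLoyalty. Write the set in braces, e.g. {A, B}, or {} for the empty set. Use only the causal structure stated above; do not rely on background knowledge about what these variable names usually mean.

Variables eligible for adjustment (non-descendants of PriorPurchase, excluding PriorPurchase and BrandLoyalty): {CouponUse}.
Backdoor paths from PriorPurchase to BrandLoyalty:
  P1: PriorPurchase <- CouponUse -> BrandLoyalty
The empty set is not sufficient: P1 (PriorPurchase <- CouponUse -> BrandLoyalty) has no collider blocking it and no conditioned non-collider, so it is open.
Try {CouponUse}:
  P1: blocked at fork node CouponUse ∈ conditioning set.
{CouponUse} contains no descendant of PriorPurchase and blocks every backdoor path.
{CouponUse} is the unique smallest valid adjustment set.

{CouponUse}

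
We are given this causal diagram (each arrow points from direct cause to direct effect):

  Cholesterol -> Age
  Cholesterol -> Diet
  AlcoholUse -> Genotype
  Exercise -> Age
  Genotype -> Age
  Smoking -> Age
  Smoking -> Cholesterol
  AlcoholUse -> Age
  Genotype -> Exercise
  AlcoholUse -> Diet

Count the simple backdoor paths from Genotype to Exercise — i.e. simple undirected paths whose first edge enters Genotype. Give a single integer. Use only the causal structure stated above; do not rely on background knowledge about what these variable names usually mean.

A backdoor path from Genotype to Exercise is any simple undirected path whose first edge points into Genotype (i.e. leaves Genotype via a parent).
Parents of Genotype: {AlcoholUse}.
Enumerating:
  P1: Genotype <- AlcoholUse -> Diet <- Cholesterol <- Smoking -> Age <- Exercise
  P2: Genotype <- AlcoholUse -> Diet <- Cholesterol -> Age <- Exercise
  P3: Genotype <- AlcoholUse -> Age <- Exercise
That exhausts the simple backdoor paths. Count: 3.

3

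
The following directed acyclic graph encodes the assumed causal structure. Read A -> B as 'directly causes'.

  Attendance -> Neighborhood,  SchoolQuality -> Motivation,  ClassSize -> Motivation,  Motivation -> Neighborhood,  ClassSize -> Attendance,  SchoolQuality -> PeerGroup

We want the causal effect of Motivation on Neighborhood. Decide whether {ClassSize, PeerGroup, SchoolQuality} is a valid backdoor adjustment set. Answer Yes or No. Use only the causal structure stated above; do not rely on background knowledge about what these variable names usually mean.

Backdoor paths from Motivation to Neighborhood (paths whose first edge points into Motivation):
  P1: Motivation <- ClassSize -> Attendance -> Neighborhood
Condition 1 (no descendant of Motivation in the set): holds — descendants of Motivation are {Neighborhood}; none are in {ClassSize, PeerGroup, SchoolQuality}.
Condition 2 (every backdoor path blocked by {ClassSize, PeerGroup, SchoolQuality}):
  P1: blocked at fork node ClassSize ∈ conditioning set.
{ClassSize, PeerGroup, SchoolQuality} satisfies the backdoor criterion.

Yes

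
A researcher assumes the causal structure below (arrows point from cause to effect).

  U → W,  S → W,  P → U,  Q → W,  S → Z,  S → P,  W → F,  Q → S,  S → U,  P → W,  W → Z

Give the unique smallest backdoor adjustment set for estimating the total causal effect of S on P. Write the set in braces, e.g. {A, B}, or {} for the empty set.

{}

Variables eligible for adjustment (non-descendants of S, excluding S and P): {Q}.
Backdoor paths from S to P:
  P1: S <- Q -> W <- P
  P2: S <- Q -> W <- U <- P
Each backdoor path contains an unconditioned collider, so every path is already blocked with the empty conditioning set:
  P1: blocked at collider W (neither it nor any descendant is in the conditioning set).
  P2: blocked at collider W (neither it nor any descendant is in the conditioning set).
The empty set is therefore the unique smallest valid set.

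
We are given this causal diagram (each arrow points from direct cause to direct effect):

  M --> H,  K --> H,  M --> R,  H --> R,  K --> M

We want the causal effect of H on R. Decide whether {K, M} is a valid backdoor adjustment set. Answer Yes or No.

Backdoor paths from H to R (paths whose first edge points into H):
  P1: H <- K -> M -> R
  P2: H <- M -> R
Condition 1 (no descendant of H in the set): holds — descendants of H are {R}; none are in {K, M}.
Condition 2 (every backdoor path blocked by {K, M}):
  P1: blocked at fork node K ∈ conditioning set.
  P2: blocked at fork node M ∈ conditioning set.
{K, M} satisfies the backdoor criterion.

Yes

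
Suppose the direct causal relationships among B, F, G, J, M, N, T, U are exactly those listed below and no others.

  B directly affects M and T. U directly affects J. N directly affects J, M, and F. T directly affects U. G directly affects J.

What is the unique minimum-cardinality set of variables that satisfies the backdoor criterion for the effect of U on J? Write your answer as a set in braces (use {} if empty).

Variables eligible for adjustment (non-descendants of U, excluding U and J): {B, F, G, M, N, T}.
Backdoor paths from U to J:
  P1: U <- T <- B -> M <- N -> J
Each backdoor path contains an unconditioned collider, so every path is already blocked with the empty conditioning set:
  P1: blocked at collider M (neither it nor any descendant is in the conditioning set).
The empty set is therefore the unique smallest valid set.

{}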